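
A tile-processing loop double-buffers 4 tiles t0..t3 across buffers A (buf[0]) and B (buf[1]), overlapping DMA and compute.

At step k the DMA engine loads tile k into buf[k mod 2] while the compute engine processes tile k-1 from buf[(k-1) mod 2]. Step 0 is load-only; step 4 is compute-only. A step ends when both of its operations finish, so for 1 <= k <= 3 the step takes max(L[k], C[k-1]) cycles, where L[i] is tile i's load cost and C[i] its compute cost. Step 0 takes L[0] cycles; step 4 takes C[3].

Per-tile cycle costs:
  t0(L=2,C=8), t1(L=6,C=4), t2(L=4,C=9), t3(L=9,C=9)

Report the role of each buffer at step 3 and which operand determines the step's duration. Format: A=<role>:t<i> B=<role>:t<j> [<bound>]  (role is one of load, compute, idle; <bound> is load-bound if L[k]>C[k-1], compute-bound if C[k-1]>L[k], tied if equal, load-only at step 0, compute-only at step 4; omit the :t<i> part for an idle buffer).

step 3: A=compute:t2 B=load:t3 [tied]

k=0 load=t0/2c comp=- wait=2 total=2
k=1 load=t1/6c comp=t0/8c wait=8 total=10
k=2 load=t2/4c comp=t1/4c wait=4 total=14
k=3 load=t3/9c comp=t2/9c wait=9 total=23
k=4 load=- comp=t3/9c wait=9 total=32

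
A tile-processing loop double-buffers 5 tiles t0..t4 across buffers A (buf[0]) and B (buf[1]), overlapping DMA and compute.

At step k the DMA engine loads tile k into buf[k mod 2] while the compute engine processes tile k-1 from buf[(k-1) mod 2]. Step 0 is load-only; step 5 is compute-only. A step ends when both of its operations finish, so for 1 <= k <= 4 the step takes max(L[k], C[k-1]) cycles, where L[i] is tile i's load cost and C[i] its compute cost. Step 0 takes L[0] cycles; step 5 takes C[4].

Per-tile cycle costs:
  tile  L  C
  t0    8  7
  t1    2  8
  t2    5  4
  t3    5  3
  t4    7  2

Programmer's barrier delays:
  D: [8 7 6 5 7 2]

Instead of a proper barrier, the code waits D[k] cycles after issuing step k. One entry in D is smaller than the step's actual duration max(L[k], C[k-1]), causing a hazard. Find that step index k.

[0] required=L[0]=8=8 vs D=8 ok
[1] required=max(L[1]=2,C[0]=7)=7 vs D=7 ok
[2] required=max(L[2]=5,C[1]=8)=8 vs D=6 SHORT
[3] required=max(L[3]=5,C[2]=4)=5 vs D=5 ok
[4] required=max(L[4]=7,C[3]=3)=7 vs D=7 ok
[5] required=C[4]=2=2 vs D=2 ok

hazard at step 2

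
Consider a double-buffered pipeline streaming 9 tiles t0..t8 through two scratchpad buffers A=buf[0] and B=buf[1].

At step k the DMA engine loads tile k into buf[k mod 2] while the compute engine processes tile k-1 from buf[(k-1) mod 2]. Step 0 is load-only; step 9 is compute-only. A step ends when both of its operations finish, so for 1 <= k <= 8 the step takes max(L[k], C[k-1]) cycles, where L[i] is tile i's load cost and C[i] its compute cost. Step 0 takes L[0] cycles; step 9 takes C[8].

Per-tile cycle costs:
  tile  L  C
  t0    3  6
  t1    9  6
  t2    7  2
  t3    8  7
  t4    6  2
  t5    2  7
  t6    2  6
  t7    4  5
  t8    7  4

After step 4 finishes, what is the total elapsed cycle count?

k=0 load=t0/3c comp=- wait=3 total=3
k=1 load=t1/9c comp=t0/6c wait=9 total=12
k=2 load=t2/7c comp=t1/6c wait=7 total=19
k=3 load=t3/8c comp=t2/2c wait=8 total=27
k=4 load=t4/6c comp=t3/7c wait=7 total=34
k=5 load=t5/2c comp=t4/2c wait=2 total=36
k=6 load=t6/2c comp=t5/7c wait=7 total=43
k=7 load=t7/4c comp=t6/6c wait=6 total=49
k=8 load=t8/7c comp=t7/5c wait=7 total=56
k=9 load=- comp=t8/4c wait=4 total=60

end_cycle[4] = 34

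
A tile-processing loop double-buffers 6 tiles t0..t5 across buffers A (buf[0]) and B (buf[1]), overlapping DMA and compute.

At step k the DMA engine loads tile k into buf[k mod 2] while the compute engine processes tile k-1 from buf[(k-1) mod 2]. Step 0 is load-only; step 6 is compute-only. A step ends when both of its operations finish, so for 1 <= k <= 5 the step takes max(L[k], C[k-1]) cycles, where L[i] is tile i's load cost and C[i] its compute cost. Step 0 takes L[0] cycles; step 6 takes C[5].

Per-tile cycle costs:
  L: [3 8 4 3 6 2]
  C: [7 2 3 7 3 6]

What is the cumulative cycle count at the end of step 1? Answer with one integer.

k=0 load=t0/3c comp=- wait=3 total=3
k=1 load=t1/8c comp=t0/7c wait=8 total=11
k=2 load=t2/4c comp=t1/2c wait=4 total=15
k=3 load=t3/3c comp=t2/3c wait=3 total=18
k=4 load=t4/6c comp=t3/7c wait=7 total=25
k=5 load=t5/2c comp=t4/3c wait=3 total=28
k=6 load=- comp=t5/6c wait=6 total=34

end_cycle[1] = 11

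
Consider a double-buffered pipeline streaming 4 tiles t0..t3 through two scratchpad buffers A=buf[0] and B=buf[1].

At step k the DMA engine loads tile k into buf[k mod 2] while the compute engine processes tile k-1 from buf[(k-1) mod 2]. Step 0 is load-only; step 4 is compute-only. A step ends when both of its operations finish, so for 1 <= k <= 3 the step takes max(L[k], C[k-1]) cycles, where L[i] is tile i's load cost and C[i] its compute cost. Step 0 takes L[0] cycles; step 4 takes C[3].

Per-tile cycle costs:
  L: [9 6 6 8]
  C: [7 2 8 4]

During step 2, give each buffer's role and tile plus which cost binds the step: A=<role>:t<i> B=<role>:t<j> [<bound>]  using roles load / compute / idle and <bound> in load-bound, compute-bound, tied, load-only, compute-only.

step 2: A=load:t2 B=compute:t1 [load-bound]

  0. 9=9c; end=9; A:t0 B:-
  1. max(6,7)=7c; end=16; A:t0 B:t1
  2. max(6,2)=6c; end=22; A:t2 B:t1
  3. max(8,8)=8c; end=30; A:t2 B:t3
  4. 4=4c; end=34; A:t2 B:t3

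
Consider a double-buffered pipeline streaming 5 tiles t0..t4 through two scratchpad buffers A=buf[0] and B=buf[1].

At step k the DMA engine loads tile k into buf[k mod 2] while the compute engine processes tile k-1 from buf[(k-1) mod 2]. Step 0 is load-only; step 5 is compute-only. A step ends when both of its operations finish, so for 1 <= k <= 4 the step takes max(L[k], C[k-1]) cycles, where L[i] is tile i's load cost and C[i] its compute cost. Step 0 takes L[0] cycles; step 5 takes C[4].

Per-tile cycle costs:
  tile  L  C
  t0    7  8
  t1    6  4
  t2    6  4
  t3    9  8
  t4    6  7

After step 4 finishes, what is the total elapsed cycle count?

end_cycle[4] = 38

[0] DMA t0→A (7c) ∥ CU idle ⇒ 7c, clock 7
[1] DMA t1→B (6c) ∥ CU A:t0 (8c) ⇒ 8c, clock 15
[2] DMA t2→A (6c) ∥ CU B:t1 (4c) ⇒ 6c, clock 21
[3] DMA t3→B (9c) ∥ CU A:t2 (4c) ⇒ 9c, clock 30
[4] DMA t4→A (6c) ∥ CU B:t3 (8c) ⇒ 8c, clock 38
[5] DMA idle ∥ CU A:t4 (7c) ⇒ 7c, clock 45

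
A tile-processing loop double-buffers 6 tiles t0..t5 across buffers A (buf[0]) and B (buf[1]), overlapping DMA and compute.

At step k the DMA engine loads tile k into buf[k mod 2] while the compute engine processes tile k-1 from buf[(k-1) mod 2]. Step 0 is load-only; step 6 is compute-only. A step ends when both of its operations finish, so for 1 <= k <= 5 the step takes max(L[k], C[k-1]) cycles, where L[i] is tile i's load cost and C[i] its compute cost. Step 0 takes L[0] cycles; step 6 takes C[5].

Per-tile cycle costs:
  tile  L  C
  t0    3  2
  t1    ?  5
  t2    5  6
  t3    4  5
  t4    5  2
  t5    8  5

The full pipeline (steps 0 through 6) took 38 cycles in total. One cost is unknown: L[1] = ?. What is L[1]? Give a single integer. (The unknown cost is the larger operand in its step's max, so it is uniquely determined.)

step 0 | dur = L[0]=3 = 3
step 1 | dur = max(L[1]=?, C[0]=2) = L[1]  (unknown; binding)
step 2 | dur = max(L[2]=5, C[1]=5) = 5
step 3 | dur = max(L[3]=4, C[2]=6) = 6
step 4 | dur = max(L[4]=5, C[3]=5) = 5
step 5 | dur = max(L[5]=8, C[4]=2) = 8
step 6 | dur = C[5]=5 = 5
sum of known step durations = 32
dur[1] = total - known = 38 - 32 = 6
L[1] is the binding max in step 1, so L[1] = dur[1] = 6

L[1] = 6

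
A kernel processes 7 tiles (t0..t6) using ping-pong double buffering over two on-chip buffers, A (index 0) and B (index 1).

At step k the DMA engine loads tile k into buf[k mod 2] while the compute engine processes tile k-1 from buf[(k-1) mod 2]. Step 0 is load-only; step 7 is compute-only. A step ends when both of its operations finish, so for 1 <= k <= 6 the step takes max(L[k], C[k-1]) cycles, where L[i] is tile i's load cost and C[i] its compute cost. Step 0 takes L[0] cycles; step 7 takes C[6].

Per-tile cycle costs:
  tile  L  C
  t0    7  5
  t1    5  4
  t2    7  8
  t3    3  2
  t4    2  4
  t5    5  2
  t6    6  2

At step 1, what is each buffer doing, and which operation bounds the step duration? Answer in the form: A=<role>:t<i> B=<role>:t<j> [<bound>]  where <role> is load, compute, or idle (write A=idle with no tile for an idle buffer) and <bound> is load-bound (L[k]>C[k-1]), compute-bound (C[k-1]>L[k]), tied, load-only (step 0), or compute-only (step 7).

step 1: A=compute:t0 B=load:t1 [tied]

  0. 7=7c; end=7; A:t0 B:-
  1. max(5,5)=5c; end=12; A:t0 B:t1
  2. max(7,4)=7c; end=19; A:t2 B:t1
  3. max(3,8)=8c; end=27; A:t2 B:t3
  4. max(2,2)=2c; end=29; A:t4 B:t3
  5. max(5,4)=5c; end=34; A:t4 B:t5
  6. max(6,2)=6c; end=40; A:t6 B:t5
  7. 2=2c; end=42; A:t6 B:t5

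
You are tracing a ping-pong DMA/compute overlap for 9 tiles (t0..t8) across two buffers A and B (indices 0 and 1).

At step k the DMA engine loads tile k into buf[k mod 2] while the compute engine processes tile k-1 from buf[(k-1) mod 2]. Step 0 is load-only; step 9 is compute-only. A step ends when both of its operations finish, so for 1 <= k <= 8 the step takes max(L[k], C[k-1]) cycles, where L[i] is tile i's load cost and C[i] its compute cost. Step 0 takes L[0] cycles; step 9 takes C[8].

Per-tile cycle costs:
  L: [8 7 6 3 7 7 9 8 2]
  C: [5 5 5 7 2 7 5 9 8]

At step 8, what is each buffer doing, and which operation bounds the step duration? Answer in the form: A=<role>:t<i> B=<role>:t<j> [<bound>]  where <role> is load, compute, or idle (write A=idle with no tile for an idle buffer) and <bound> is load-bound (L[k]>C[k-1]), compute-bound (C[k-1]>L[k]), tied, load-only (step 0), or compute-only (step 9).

step 8: A=load:t8 B=compute:t7 [compute-bound]

  0. 8=8c; end=8; A:t0 B:-
  1. max(7,5)=7c; end=15; A:t0 B:t1
  2. max(6,5)=6c; end=21; A:t2 B:t1
  3. max(3,5)=5c; end=26; A:t2 B:t3
  4. max(7,7)=7c; end=33; A:t4 B:t3
  5. max(7,2)=7c; end=40; A:t4 B:t5
  6. max(9,7)=9c; end=49; A:t6 B:t5
  7. max(8,5)=8c; end=57; A:t6 B:t7
  8. max(2,9)=9c; end=66; A:t8 B:t7
  9. 8=8c; end=74; A:t8 B:t7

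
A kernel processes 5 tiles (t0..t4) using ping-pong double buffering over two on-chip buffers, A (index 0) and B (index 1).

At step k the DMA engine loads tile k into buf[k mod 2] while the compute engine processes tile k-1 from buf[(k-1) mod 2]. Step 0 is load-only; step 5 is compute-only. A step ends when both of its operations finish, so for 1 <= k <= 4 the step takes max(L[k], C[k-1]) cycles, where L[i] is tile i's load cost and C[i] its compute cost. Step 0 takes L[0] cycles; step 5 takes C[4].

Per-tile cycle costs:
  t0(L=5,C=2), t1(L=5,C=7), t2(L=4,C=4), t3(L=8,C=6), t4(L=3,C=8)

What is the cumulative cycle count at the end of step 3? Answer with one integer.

  0. 5=5c; end=5; A:t0 B:-
  1. max(5,2)=5c; end=10; A:t0 B:t1
  2. max(4,7)=7c; end=17; A:t2 B:t1
  3. max(8,4)=8c; end=25; A:t2 B:t3
  4. max(3,6)=6c; end=31; A:t4 B:t3
  5. 8=8c; end=39; A:t4 B:t3

end_cycle[3] = 25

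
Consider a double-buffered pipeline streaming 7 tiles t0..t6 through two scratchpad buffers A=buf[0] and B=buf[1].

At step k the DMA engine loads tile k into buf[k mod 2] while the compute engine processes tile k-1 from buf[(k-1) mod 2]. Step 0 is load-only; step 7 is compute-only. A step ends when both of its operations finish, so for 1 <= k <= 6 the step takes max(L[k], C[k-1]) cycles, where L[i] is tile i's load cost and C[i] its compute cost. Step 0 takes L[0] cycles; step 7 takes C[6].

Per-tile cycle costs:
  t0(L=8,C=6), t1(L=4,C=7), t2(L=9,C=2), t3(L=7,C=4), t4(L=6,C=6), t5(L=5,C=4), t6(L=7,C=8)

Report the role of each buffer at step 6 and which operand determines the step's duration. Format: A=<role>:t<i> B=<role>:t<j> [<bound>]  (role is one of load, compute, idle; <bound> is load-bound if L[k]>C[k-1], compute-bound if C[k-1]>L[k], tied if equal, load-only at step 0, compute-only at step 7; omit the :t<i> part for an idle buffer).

step 6: A=load:t6 B=compute:t5 [load-bound]

  0. 8=8c; end=8; A:t0 B:-
  1. max(4,6)=6c; end=14; A:t0 B:t1
  2. max(9,7)=9c; end=23; A:t2 B:t1
  3. max(7,2)=7c; end=30; A:t2 B:t3
  4. max(6,4)=6c; end=36; A:t4 B:t3
  5. max(5,6)=6c; end=42; A:t4 B:t5
  6. max(7,4)=7c; end=49; A:t6 B:t5
  7. 8=8c; end=57; A:t6 B:t5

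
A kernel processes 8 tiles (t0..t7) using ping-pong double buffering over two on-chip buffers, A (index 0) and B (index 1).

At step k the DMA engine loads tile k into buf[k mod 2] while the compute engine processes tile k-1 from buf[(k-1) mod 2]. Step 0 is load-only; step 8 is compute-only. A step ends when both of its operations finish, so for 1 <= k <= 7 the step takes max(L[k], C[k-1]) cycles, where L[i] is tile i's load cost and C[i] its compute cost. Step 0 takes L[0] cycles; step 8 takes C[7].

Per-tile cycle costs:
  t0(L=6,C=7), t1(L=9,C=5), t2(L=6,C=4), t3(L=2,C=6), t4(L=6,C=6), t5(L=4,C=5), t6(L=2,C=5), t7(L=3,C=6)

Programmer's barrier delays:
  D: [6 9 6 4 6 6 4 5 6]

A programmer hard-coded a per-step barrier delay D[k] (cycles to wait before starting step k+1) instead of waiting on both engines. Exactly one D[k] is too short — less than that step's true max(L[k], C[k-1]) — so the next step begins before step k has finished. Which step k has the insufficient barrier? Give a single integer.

hazard at step 6

[0] required=L[0]=6=6 vs D=6 ok
[1] required=max(L[1]=9,C[0]=7)=9 vs D=9 ok
[2] required=max(L[2]=6,C[1]=5)=6 vs D=6 ok
[3] required=max(L[3]=2,C[2]=4)=4 vs D=4 ok
[4] required=max(L[4]=6,C[3]=6)=6 vs D=6 ok
[5] required=max(L[5]=4,C[4]=6)=6 vs D=6 ok
[6] required=max(L[6]=2,C[5]=5)=5 vs D=4 SHORT
[7] required=max(L[7]=3,C[6]=5)=5 vs D=5 ok
[8] required=C[7]=6=6 vs D=6 ok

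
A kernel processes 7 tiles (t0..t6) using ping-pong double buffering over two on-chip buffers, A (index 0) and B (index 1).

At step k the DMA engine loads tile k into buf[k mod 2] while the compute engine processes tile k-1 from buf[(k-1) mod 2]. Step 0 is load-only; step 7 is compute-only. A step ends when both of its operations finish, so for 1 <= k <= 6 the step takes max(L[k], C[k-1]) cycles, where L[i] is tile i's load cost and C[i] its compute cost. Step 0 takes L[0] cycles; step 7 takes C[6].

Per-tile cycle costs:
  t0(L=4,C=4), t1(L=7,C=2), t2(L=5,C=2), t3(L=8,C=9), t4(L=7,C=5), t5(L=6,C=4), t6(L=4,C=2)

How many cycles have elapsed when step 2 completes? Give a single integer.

end_cycle[2] = 16

step 0: L[0]=4 → dur=4, Σ=4 | A=load:t0 B=idle [load-only]
step 1: L[1]=7 C[0]=4 → dur=7, Σ=11 | A=compute:t0 B=load:t1 [load-bound]
step 2: L[2]=5 C[1]=2 → dur=5, Σ=16 | A=load:t2 B=compute:t1 [load-bound]
step 3: L[3]=8 C[2]=2 → dur=8, Σ=24 | A=compute:t2 B=load:t3 [load-bound]
step 4: L[4]=7 C[3]=9 → dur=9, Σ=33 | A=load:t4 B=compute:t3 [compute-bound]
step 5: L[5]=6 C[4]=5 → dur=6, Σ=39 | A=compute:t4 B=load:t5 [load-bound]
step 6: L[6]=4 C[5]=4 → dur=4, Σ=43 | A=load:t6 B=compute:t5 [tied]
step 7: C[6]=2 → dur=2, Σ=45 | A=compute:t6 B=idle [compute-only]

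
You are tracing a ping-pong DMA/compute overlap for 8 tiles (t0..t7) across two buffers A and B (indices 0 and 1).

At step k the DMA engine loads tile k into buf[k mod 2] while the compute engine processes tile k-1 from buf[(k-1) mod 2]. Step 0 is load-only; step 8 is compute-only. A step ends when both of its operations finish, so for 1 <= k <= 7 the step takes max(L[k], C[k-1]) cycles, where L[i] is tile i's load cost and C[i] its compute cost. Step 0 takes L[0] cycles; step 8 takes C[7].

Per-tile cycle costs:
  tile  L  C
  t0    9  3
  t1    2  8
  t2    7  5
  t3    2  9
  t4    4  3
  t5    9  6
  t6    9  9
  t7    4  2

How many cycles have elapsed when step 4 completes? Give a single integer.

end_cycle[4] = 34

k=0 load=t0/9c comp=- wait=9 total=9
k=1 load=t1/2c comp=t0/3c wait=3 total=12
k=2 load=t2/7c comp=t1/8c wait=8 total=20
k=3 load=t3/2c comp=t2/5c wait=5 total=25
k=4 load=t4/4c comp=t3/9c wait=9 total=34
k=5 load=t5/9c comp=t4/3c wait=9 total=43
k=6 load=t6/9c comp=t5/6c wait=9 total=52
k=7 load=t7/4c comp=t6/9c wait=9 total=61
k=8 load=- comp=t7/2c wait=2 total=63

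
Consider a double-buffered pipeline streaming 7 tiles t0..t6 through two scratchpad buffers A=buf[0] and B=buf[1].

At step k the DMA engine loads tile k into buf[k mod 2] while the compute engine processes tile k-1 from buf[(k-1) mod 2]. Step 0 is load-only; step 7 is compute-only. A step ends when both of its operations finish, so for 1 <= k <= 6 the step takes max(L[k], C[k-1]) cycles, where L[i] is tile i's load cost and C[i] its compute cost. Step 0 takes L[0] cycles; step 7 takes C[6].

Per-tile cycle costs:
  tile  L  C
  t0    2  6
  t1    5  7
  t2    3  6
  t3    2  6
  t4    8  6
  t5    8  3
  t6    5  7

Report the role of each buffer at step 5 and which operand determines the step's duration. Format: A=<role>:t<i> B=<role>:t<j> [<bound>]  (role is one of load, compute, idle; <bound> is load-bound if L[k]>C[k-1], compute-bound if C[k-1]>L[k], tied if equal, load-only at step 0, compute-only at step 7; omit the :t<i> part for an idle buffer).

step 5: A=compute:t4 B=load:t5 [load-bound]

step 0: L[0]=2 → dur=2, Σ=2 | A=load:t0 B=idle [load-only]
step 1: L[1]=5 C[0]=6 → dur=6, Σ=8 | A=compute:t0 B=load:t1 [compute-bound]
step 2: L[2]=3 C[1]=7 → dur=7, Σ=15 | A=load:t2 B=compute:t1 [compute-bound]
step 3: L[3]=2 C[2]=6 → dur=6, Σ=21 | A=compute:t2 B=load:t3 [compute-bound]
step 4: L[4]=8 C[3]=6 → dur=8, Σ=29 | A=load:t4 B=compute:t3 [load-bound]
step 5: L[5]=8 C[4]=6 → dur=8, Σ=37 | A=compute:t4 B=load:t5 [load-bound]
step 6: L[6]=5 C[5]=3 → dur=5, Σ=42 | A=load:t6 B=compute:t5 [load-bound]
step 7: C[6]=7 → dur=7, Σ=49 | A=compute:t6 B=idle [compute-only]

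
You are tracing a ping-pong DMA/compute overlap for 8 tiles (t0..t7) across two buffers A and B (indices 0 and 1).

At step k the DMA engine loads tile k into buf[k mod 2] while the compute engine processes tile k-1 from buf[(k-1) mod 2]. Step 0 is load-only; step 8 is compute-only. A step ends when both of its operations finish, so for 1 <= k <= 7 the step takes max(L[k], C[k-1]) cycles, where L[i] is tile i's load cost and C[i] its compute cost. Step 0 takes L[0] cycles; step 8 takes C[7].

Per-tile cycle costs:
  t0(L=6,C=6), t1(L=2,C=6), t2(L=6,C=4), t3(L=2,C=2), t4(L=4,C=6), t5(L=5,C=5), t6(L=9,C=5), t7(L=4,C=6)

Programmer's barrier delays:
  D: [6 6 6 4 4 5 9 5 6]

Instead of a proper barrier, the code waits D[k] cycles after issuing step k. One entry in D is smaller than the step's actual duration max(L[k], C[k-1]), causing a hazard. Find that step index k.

hazard at step 5

[0] required=L[0]=6=6 vs D=6 ok
[1] required=max(L[1]=2,C[0]=6)=6 vs D=6 ok
[2] required=max(L[2]=6,C[1]=6)=6 vs D=6 ok
[3] required=max(L[3]=2,C[2]=4)=4 vs D=4 ok
[4] required=max(L[4]=4,C[3]=2)=4 vs D=4 ok
[5] required=max(L[5]=5,C[4]=6)=6 vs D=5 SHORT
[6] required=max(L[6]=9,C[5]=5)=9 vs D=9 ok
[7] required=max(L[7]=4,C[6]=5)=5 vs D=5 ok
[8] required=C[7]=6=6 vs D=6 ok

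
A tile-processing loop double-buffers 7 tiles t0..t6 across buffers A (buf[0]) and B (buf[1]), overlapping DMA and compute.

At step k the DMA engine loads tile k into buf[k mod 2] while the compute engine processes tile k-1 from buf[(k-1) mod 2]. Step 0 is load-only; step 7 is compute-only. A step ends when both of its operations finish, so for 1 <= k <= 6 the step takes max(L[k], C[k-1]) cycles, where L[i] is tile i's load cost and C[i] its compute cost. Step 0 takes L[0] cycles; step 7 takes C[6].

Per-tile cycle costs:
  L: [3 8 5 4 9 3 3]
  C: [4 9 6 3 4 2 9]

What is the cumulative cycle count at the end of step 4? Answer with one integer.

end_cycle[4] = 35

  0. 3=3c; end=3; A:t0 B:-
  1. max(8,4)=8c; end=11; A:t0 B:t1
  2. max(5,9)=9c; end=20; A:t2 B:t1
  3. max(4,6)=6c; end=26; A:t2 B:t3
  4. max(9,3)=9c; end=35; A:t4 B:t3
  5. max(3,4)=4c; end=39; A:t4 B:t5
  6. max(3,2)=3c; end=42; A:t6 B:t5
  7. 9=9c; end=51; A:t6 B:t5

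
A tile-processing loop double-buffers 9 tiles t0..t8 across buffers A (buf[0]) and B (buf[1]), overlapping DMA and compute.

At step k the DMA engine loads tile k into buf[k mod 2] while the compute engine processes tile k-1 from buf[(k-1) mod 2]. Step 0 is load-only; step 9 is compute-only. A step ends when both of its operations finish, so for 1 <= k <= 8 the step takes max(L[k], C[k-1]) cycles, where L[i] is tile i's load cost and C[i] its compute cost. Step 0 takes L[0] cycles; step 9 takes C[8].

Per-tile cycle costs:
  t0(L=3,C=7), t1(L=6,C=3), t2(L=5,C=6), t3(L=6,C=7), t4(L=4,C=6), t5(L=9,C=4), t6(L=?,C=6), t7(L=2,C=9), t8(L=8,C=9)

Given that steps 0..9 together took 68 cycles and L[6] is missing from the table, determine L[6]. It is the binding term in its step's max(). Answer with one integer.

step 0 | dur = L[0]=3 = 3
step 1 | dur = max(L[1]=6, C[0]=7) = 7
step 2 | dur = max(L[2]=5, C[1]=3) = 5
step 3 | dur = max(L[3]=6, C[2]=6) = 6
step 4 | dur = max(L[4]=4, C[3]=7) = 7
step 5 | dur = max(L[5]=9, C[4]=6) = 9
step 6 | dur = max(L[6]=?, C[5]=4) = L[6]  (unknown; binding)
step 7 | dur = max(L[7]=2, C[6]=6) = 6
step 8 | dur = max(L[8]=8, C[7]=9) = 9
step 9 | dur = C[8]=9 = 9
sum of known step durations = 61
dur[6] = total - known = 68 - 61 = 7
L[6] is the binding max in step 6, so L[6] = dur[6] = 7

L[6] = 7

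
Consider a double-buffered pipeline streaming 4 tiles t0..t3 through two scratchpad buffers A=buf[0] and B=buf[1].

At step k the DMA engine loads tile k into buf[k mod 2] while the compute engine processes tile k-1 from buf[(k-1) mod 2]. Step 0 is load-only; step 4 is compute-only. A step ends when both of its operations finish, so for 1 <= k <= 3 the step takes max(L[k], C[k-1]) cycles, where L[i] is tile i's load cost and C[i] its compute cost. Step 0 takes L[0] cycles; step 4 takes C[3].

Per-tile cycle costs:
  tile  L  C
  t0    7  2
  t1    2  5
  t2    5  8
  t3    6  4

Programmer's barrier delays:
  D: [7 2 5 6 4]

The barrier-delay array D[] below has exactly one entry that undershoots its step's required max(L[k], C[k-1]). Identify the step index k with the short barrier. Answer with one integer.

hazard at step 3

k=0 barrier L[0]=7→7c, D[0]=7 ok
k=1 barrier max(L[1]=2,C[0]=2)→2c, D[1]=2 ok
k=2 barrier max(L[2]=5,C[1]=5)→5c, D[2]=5 ok
k=3 barrier max(L[3]=6,C[2]=8)→8c, D[3]=6 SHORT
k=4 barrier C[3]=4→4c, D[4]=4 ok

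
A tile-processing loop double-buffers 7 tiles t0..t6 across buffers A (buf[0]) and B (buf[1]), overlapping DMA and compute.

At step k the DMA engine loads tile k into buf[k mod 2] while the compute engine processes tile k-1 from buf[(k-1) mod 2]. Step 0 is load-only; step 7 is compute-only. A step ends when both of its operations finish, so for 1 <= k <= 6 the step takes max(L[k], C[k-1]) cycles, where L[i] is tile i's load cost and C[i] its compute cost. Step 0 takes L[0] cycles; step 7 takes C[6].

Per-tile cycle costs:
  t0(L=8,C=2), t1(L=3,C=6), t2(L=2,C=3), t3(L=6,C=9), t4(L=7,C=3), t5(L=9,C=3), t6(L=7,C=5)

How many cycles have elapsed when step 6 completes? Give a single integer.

[0] DMA t0→A (8c) ∥ CU idle ⇒ 8c, clock 8
[1] DMA t1→B (3c) ∥ CU A:t0 (2c) ⇒ 3c, clock 11
[2] DMA t2→A (2c) ∥ CU B:t1 (6c) ⇒ 6c, clock 17
[3] DMA t3→B (6c) ∥ CU A:t2 (3c) ⇒ 6c, clock 23
[4] DMA t4→A (7c) ∥ CU B:t3 (9c) ⇒ 9c, clock 32
[5] DMA t5→B (9c) ∥ CU A:t4 (3c) ⇒ 9c, clock 41
[6] DMA t6→A (7c) ∥ CU B:t5 (3c) ⇒ 7c, clock 48
[7] DMA idle ∥ CU A:t6 (5c) ⇒ 5c, clock 53

end_cycle[6] = 48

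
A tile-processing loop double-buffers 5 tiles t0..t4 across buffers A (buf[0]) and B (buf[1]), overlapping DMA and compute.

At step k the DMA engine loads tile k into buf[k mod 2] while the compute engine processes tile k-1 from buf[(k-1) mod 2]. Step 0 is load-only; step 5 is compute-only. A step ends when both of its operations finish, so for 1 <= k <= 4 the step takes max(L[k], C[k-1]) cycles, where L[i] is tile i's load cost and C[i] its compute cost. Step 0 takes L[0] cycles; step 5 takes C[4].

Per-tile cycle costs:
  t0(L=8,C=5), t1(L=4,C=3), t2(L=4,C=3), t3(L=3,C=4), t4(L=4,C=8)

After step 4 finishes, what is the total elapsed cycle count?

end_cycle[4] = 24

k=0 load=t0/8c comp=- wait=8 total=8
k=1 load=t1/4c comp=t0/5c wait=5 total=13
k=2 load=t2/4c comp=t1/3c wait=4 total=17
k=3 load=t3/3c comp=t2/3c wait=3 total=20
k=4 load=t4/4c comp=t3/4c wait=4 total=24
k=5 load=- comp=t4/8c wait=8 total=32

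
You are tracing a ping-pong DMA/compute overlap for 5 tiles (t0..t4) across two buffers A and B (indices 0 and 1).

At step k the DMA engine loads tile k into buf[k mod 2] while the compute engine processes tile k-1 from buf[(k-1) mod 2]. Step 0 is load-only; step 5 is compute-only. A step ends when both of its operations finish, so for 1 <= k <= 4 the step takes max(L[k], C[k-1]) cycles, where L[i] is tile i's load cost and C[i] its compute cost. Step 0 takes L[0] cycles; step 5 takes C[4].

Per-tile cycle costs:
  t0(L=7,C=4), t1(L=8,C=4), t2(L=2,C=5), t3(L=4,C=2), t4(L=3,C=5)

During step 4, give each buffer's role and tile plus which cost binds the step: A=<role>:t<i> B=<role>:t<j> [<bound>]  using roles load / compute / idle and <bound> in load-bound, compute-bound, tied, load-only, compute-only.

  0. 7=7c; end=7; A:t0 B:-
  1. max(8,4)=8c; end=15; A:t0 B:t1
  2. max(2,4)=4c; end=19; A:t2 B:t1
  3. max(4,5)=5c; end=24; A:t2 B:t3
  4. max(3,2)=3c; end=27; A:t4 B:t3
  5. 5=5c; end=32; A:t4 B:t3

step 4: A=load:t4 B=compute:t3 [load-bound]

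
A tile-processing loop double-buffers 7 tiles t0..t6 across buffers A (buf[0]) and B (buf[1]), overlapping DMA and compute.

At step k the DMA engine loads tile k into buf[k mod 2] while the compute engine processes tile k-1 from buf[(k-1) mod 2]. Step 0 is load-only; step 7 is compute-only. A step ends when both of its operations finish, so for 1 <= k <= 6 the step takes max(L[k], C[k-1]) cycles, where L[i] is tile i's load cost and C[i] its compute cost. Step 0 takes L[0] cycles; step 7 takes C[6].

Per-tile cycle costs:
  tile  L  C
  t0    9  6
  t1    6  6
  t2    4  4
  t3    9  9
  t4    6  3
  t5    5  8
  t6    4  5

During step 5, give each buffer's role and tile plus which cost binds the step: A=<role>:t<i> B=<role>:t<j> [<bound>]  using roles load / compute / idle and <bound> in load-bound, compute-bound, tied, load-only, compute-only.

[0] DMA t0→A (9c) ∥ CU idle ⇒ 9c, clock 9
[1] DMA t1→B (6c) ∥ CU A:t0 (6c) ⇒ 6c, clock 15
[2] DMA t2→A (4c) ∥ CU B:t1 (6c) ⇒ 6c, clock 21
[3] DMA t3→B (9c) ∥ CU A:t2 (4c) ⇒ 9c, clock 30
[4] DMA t4→A (6c) ∥ CU B:t3 (9c) ⇒ 9c, clock 39
[5] DMA t5→B (5c) ∥ CU A:t4 (3c) ⇒ 5c, clock 44
[6] DMA t6→A (4c) ∥ CU B:t5 (8c) ⇒ 8c, clock 52
[7] DMA idle ∥ CU A:t6 (5c) ⇒ 5c, clock 57

step 5: A=compute:t4 B=load:t5 [load-bound]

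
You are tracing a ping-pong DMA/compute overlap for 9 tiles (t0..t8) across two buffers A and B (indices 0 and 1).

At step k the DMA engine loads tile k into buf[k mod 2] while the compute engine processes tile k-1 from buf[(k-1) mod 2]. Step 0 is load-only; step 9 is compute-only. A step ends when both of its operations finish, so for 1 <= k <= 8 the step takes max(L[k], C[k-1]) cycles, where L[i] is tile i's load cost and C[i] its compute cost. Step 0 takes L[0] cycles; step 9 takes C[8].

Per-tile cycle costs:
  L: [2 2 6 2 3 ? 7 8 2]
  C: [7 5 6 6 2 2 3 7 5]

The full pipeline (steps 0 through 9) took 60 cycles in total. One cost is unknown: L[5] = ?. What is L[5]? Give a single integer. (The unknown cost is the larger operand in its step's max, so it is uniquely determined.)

L[5] = 6

step 0 → dur = L[0]=2 = 2
step 1 → dur = max(L[1]=2, C[0]=7) = 7
step 2 → dur = max(L[2]=6, C[1]=5) = 6
step 3 → dur = max(L[3]=2, C[2]=6) = 6
step 4 → dur = max(L[4]=3, C[3]=6) = 6
step 5 → dur = max(L[5]=?, C[4]=2) = L[5]  (unknown; binding)
step 6 → dur = max(L[6]=7, C[5]=2) = 7
step 7 → dur = max(L[7]=8, C[6]=3) = 8
step 8 → dur = max(L[8]=2, C[7]=7) = 7
step 9 → dur = C[8]=5 = 5
sum of known step durations = 54
dur[5] = total - known = 60 - 54 = 6
L[5] is the binding max in step 5, so L[5] = dur[5] = 6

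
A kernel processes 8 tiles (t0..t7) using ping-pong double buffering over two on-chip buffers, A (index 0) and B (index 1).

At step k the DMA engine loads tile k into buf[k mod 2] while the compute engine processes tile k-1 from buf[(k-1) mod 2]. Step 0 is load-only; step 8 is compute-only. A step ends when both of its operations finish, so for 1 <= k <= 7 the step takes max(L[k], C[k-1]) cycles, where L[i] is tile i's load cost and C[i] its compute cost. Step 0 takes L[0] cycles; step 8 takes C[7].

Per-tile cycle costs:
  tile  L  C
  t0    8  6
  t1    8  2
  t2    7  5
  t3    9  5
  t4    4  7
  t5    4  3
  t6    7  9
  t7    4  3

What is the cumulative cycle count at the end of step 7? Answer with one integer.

end_cycle[7] = 60

[0] DMA t0→A (8c) ∥ CU idle ⇒ 8c, clock 8
[1] DMA t1→B (8c) ∥ CU A:t0 (6c) ⇒ 8c, clock 16
[2] DMA t2→A (7c) ∥ CU B:t1 (2c) ⇒ 7c, clock 23
[3] DMA t3→B (9c) ∥ CU A:t2 (5c) ⇒ 9c, clock 32
[4] DMA t4→A (4c) ∥ CU B:t3 (5c) ⇒ 5c, clock 37
[5] DMA t5→B (4c) ∥ CU A:t4 (7c) ⇒ 7c, clock 44
[6] DMA t6→A (7c) ∥ CU B:t5 (3c) ⇒ 7c, clock 51
[7] DMA t7→B (4c) ∥ CU A:t6 (9c) ⇒ 9c, clock 60
[8] DMA idle ∥ CU B:t7 (3c) ⇒ 3c, clock 63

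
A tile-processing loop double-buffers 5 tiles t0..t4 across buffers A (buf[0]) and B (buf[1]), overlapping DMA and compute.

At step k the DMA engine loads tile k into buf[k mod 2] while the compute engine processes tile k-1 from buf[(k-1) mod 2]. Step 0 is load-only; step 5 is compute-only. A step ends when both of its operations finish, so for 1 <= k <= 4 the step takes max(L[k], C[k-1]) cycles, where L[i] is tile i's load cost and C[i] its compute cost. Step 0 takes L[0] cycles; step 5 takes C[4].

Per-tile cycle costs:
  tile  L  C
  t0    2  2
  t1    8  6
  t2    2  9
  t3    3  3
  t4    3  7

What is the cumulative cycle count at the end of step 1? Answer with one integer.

k=0 load=t0/2c comp=- wait=2 total=2
k=1 load=t1/8c comp=t0/2c wait=8 total=10
k=2 load=t2/2c comp=t1/6c wait=6 total=16
k=3 load=t3/3c comp=t2/9c wait=9 total=25
k=4 load=t4/3c comp=t3/3c wait=3 total=28
k=5 load=- comp=t4/7c wait=7 total=35

end_cycle[1] = 10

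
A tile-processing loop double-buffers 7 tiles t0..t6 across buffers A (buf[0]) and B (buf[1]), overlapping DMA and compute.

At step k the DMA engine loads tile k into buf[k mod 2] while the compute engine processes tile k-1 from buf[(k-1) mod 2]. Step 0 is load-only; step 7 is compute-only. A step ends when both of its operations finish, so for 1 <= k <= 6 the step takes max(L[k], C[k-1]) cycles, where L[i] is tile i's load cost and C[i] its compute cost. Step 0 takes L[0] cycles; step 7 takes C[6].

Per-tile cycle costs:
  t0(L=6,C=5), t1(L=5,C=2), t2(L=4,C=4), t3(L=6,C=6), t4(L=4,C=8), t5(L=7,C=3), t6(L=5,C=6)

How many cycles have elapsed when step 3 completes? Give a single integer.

end_cycle[3] = 21

step 0: L[0]=6 → dur=6, Σ=6 | A=load:t0 B=idle [load-only]
step 1: L[1]=5 C[0]=5 → dur=5, Σ=11 | A=compute:t0 B=load:t1 [tied]
step 2: L[2]=4 C[1]=2 → dur=4, Σ=15 | A=load:t2 B=compute:t1 [load-bound]
step 3: L[3]=6 C[2]=4 → dur=6, Σ=21 | A=compute:t2 B=load:t3 [load-bound]
step 4: L[4]=4 C[3]=6 → dur=6, Σ=27 | A=load:t4 B=compute:t3 [compute-bound]
step 5: L[5]=7 C[4]=8 → dur=8, Σ=35 | A=compute:t4 B=load:t5 [compute-bound]
step 6: L[6]=5 C[5]=3 → dur=5, Σ=40 | A=load:t6 B=compute:t5 [load-bound]
step 7: C[6]=6 → dur=6, Σ=46 | A=compute:t6 B=idle [compute-only]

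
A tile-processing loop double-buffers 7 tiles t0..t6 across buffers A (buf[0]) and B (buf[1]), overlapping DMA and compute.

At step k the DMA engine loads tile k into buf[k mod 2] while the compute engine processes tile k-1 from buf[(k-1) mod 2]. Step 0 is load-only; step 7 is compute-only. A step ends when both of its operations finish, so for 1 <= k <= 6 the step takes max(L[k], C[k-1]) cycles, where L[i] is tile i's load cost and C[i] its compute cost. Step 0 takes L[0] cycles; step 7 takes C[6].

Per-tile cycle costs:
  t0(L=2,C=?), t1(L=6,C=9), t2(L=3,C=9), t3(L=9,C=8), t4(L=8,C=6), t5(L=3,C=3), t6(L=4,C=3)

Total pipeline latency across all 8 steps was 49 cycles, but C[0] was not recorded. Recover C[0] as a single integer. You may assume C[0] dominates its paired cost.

C[0] = 8

step 0: dur = L[0]=2 = 2
step 1: dur = max(L[1]=6, C[0]=?) = C[0]  (unknown; binding)
step 2: dur = max(L[2]=3, C[1]=9) = 9
step 3: dur = max(L[3]=9, C[2]=9) = 9
step 4: dur = max(L[4]=8, C[3]=8) = 8
step 5: dur = max(L[5]=3, C[4]=6) = 6
step 6: dur = max(L[6]=4, C[5]=3) = 4
step 7: dur = C[6]=3 = 3
sum of known step durations = 41
dur[1] = total - known = 49 - 41 = 8
C[0] is the binding max in step 1, so C[0] = dur[1] = 8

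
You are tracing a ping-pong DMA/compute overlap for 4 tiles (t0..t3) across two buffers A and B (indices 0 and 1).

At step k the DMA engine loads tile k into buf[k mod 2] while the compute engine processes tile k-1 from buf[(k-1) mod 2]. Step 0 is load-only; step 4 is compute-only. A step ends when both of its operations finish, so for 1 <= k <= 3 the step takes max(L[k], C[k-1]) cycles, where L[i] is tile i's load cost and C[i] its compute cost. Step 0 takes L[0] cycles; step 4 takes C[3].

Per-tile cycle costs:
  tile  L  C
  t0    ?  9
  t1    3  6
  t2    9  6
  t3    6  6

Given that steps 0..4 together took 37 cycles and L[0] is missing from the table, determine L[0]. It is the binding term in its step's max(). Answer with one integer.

step 0 → dur = L[0]=? = L[0]  (unknown; binding)
step 1 → dur = max(L[1]=3, C[0]=9) = 9
step 2 → dur = max(L[2]=9, C[1]=6) = 9
step 3 → dur = max(L[3]=6, C[2]=6) = 6
step 4 → dur = C[3]=6 = 6
sum of known step durations = 30
dur[0] = total - known = 37 - 30 = 7
L[0] is the binding max in step 0, so L[0] = dur[0] = 7

L[0] = 7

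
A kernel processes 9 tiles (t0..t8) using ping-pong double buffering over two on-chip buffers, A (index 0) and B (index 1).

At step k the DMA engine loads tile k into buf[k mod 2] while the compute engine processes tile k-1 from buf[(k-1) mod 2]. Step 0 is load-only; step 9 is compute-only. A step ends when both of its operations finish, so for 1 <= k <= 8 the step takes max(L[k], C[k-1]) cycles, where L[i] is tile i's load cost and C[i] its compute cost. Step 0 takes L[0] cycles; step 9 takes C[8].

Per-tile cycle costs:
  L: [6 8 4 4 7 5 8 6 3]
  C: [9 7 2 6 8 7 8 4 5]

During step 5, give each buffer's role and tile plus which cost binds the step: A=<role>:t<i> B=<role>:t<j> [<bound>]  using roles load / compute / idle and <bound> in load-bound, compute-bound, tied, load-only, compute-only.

  0. 6=6c; end=6; A:t0 B:-
  1. max(8,9)=9c; end=15; A:t0 B:t1
  2. max(4,7)=7c; end=22; A:t2 B:t1
  3. max(4,2)=4c; end=26; A:t2 B:t3
  4. max(7,6)=7c; end=33; A:t4 B:t3
  5. max(5,8)=8c; end=41; A:t4 B:t5
  6. max(8,7)=8c; end=49; A:t6 B:t5
  7. max(6,8)=8c; end=57; A:t6 B:t7
  8. max(3,4)=4c; end=61; A:t8 B:t7
  9. 5=5c; end=66; A:t8 B:t7

step 5: A=compute:t4 B=load:t5 [compute-bound]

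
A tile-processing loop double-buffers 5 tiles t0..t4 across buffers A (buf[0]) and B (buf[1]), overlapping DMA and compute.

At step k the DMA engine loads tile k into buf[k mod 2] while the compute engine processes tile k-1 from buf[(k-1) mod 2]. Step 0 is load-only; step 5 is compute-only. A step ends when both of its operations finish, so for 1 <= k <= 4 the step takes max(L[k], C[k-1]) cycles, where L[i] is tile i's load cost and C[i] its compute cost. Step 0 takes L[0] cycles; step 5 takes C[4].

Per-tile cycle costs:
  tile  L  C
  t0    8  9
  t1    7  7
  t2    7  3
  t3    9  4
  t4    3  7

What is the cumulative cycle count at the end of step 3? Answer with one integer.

end_cycle[3] = 33

k=0 load=t0/8c comp=- wait=8 total=8
k=1 load=t1/7c comp=t0/9c wait=9 total=17
k=2 load=t2/7c comp=t1/7c wait=7 total=24
k=3 load=t3/9c comp=t2/3c wait=9 total=33
k=4 load=t4/3c comp=t3/4c wait=4 total=37
k=5 load=- comp=t4/7c wait=7 total=44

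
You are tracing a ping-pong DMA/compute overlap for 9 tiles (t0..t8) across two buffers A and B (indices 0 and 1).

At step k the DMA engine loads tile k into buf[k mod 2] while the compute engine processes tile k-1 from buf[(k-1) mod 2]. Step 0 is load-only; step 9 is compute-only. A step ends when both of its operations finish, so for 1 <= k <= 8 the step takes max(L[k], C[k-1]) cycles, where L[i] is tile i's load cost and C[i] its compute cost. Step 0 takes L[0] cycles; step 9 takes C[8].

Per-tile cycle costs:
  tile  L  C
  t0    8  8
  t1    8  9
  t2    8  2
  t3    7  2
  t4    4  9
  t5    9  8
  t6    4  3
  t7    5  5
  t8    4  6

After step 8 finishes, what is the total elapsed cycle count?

end_cycle[8] = 63

[0] DMA t0→A (8c) ∥ CU idle ⇒ 8c, clock 8
[1] DMA t1→B (8c) ∥ CU A:t0 (8c) ⇒ 8c, clock 16
[2] DMA t2→A (8c) ∥ CU B:t1 (9c) ⇒ 9c, clock 25
[3] DMA t3→B (7c) ∥ CU A:t2 (2c) ⇒ 7c, clock 32
[4] DMA t4→A (4c) ∥ CU B:t3 (2c) ⇒ 4c, clock 36
[5] DMA t5→B (9c) ∥ CU A:t4 (9c) ⇒ 9c, clock 45
[6] DMA t6→A (4c) ∥ CU B:t5 (8c) ⇒ 8c, clock 53
[7] DMA t7→B (5c) ∥ CU A:t6 (3c) ⇒ 5c, clock 58
[8] DMA t8→A (4c) ∥ CU B:t7 (5c) ⇒ 5c, clock 63
[9] DMA idle ∥ CU A:t8 (6c) ⇒ 6c, clock 69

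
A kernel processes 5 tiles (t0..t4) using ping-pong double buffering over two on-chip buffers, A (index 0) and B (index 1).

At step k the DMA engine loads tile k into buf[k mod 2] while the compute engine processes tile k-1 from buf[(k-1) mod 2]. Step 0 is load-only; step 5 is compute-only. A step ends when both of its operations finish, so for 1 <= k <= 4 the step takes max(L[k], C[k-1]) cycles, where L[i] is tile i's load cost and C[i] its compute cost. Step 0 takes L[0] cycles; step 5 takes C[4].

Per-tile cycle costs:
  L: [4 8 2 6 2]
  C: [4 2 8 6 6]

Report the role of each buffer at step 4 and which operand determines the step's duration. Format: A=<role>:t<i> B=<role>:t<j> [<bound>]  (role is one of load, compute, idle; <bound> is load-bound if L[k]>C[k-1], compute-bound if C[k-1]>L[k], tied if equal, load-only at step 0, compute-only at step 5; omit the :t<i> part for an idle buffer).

step 0: L[0]=4 → dur=4, Σ=4 | A=load:t0 B=idle [load-only]
step 1: L[1]=8 C[0]=4 → dur=8, Σ=12 | A=compute:t0 B=load:t1 [load-bound]
step 2: L[2]=2 C[1]=2 → dur=2, Σ=14 | A=load:t2 B=compute:t1 [tied]
step 3: L[3]=6 C[2]=8 → dur=8, Σ=22 | A=compute:t2 B=load:t3 [compute-bound]
step 4: L[4]=2 C[3]=6 → dur=6, Σ=28 | A=load:t4 B=compute:t3 [compute-bound]
step 5: C[4]=6 → dur=6, Σ=34 | A=compute:t4 B=idle [compute-only]

step 4: A=load:t4 B=compute:t3 [compute-bound]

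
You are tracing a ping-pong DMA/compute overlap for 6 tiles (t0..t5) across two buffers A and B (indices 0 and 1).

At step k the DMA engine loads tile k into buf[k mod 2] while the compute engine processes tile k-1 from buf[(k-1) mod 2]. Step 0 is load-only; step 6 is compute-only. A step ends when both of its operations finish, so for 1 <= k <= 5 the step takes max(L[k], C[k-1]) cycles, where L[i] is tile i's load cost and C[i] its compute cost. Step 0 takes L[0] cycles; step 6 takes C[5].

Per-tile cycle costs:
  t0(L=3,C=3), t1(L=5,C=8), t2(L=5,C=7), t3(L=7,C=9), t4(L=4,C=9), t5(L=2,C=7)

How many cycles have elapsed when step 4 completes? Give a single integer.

step 0: L[0]=3 → dur=3, Σ=3 | A=load:t0 B=idle [load-only]
step 1: L[1]=5 C[0]=3 → dur=5, Σ=8 | A=compute:t0 B=load:t1 [load-bound]
step 2: L[2]=5 C[1]=8 → dur=8, Σ=16 | A=load:t2 B=compute:t1 [compute-bound]
step 3: L[3]=7 C[2]=7 → dur=7, Σ=23 | A=compute:t2 B=load:t3 [tied]
step 4: L[4]=4 C[3]=9 → dur=9, Σ=32 | A=load:t4 B=compute:t3 [compute-bound]
step 5: L[5]=2 C[4]=9 → dur=9, Σ=41 | A=compute:t4 B=load:t5 [compute-bound]
step 6: C[5]=7 → dur=7, Σ=48 | A=idle B=compute:t5 [compute-only]

end_cycle[4] = 32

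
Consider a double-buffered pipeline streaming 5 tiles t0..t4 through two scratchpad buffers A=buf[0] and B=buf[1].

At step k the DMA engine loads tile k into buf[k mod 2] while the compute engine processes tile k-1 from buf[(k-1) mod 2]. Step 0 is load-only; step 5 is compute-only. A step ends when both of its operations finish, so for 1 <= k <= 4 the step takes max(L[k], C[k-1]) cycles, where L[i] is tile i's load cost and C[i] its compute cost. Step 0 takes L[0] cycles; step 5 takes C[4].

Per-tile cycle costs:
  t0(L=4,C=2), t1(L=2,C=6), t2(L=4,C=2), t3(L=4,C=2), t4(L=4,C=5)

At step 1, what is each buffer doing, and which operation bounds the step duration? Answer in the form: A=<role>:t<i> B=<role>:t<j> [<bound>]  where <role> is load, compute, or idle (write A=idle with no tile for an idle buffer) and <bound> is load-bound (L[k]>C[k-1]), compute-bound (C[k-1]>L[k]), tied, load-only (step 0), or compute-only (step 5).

[0] DMA t0→A (4c) ∥ CU idle ⇒ 4c, clock 4
[1] DMA t1→B (2c) ∥ CU A:t0 (2c) ⇒ 2c, clock 6
[2] DMA t2→A (4c) ∥ CU B:t1 (6c) ⇒ 6c, clock 12
[3] DMA t3→B (4c) ∥ CU A:t2 (2c) ⇒ 4c, clock 16
[4] DMA t4→A (4c) ∥ CU B:t3 (2c) ⇒ 4c, clock 20
[5] DMA idle ∥ CU A:t4 (5c) ⇒ 5c, clock 25

step 1: A=compute:t0 B=load:t1 [tied]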